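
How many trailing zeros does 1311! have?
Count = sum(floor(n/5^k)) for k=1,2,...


floor(1311/5) = 262
floor(1311/25) = 52
floor(1311/125) = 10
floor(1311/625) = 2
Total = 326

326 trailing zeros


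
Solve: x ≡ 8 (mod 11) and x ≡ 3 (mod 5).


M = 11*5 = 55
M1 = M/11 = 5, M2 = M/5 = 11
M1^(-1) mod 11 = 9, M2^(-1) mod 5 = 1
x = 8*5*9 + 3*11*1 = 393
393 mod 55 = 8
Check: 8 mod 11 = 8 ✓, 8 mod 5 = 3 ✓

x ≡ 8 (mod 55)


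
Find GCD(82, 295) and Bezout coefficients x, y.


Tabular extended Euclidean (each row: r = 82*s + 295*t):
r=82, s=1, t=0
r=295, s=0, t=1
q=0: r=82, s=1, t=0   [82*(1) + 295*(0) = 82]
q=3: r=49, s=-3, t=1   [82*(-3) + 295*(1) = 49]
q=1: r=33, s=4, t=-1   [82*(4) + 295*(-1) = 33]
q=1: r=16, s=-7, t=2   [82*(-7) + 295*(2) = 16]
q=2: r=1, s=18, t=-5   [82*(18) + 295*(-5) = 1]
q=16: r=0, s=-295, t=82   [82*(-295) + 295*(82) = 0]
GCD = 1; from the row with r=1: x=18, y=-5
Check: 82*(18) + 295*(-5) = 1476 - 1475 = 1

GCD = 1, x = 18, y = -5


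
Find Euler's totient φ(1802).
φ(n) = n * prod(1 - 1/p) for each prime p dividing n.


1802 = 2 × 17 × 53
Prime factors: 2, 17, 53
φ(1802) = 1802 × (1-1/2) × (1-1/17) × (1-1/53)
= 1802 × 1/2 × 16/17 × 52/53 = 832

φ(1802) = 832


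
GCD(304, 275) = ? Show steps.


304 = 1 * 275 + 29
275 = 9 * 29 + 14
29 = 2 * 14 + 1
14 = 14 * 1 + 0
GCD = 1


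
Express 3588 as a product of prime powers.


3588 / 2 = 1794
1794 / 2 = 897
897 / 3 = 299
299 / 13 = 23
23 / 23 = 1
3588 = 2^2 × 3 × 13 × 23


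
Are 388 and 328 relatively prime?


Euclidean algorithm:
388 = 1 * 328 + 60
328 = 5 * 60 + 28
60 = 2 * 28 + 4
28 = 7 * 4 + 0
GCD(388, 328) = 4

No, not coprime (GCD = 4)


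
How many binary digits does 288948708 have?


288948708 in base 2 = 10001001110010000000111100100
Number of digits = 29

29 digits (base 2)


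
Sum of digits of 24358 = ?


2 + 4 + 3 + 5 + 8 = 22


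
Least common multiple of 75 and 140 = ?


GCD(75, 140) = 5
LCM = 75*140/5 = 10500/5 = 2100

LCM = 2100


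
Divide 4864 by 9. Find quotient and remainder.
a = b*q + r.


4864 = 9 * 540 + 4
Check: 4860 + 4 = 4864

q = 540, r = 4


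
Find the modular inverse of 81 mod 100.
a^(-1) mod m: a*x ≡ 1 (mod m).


Use the extended Euclidean algorithm on (100, 81); each row r = 100*s + 81*t:
r=100, s=1, t=0
r=81, s=0, t=1
q=1: r=19, s=1, t=-1   [100*(1) + 81*(-1) = 19]
q=4: r=5, s=-4, t=5   [100*(-4) + 81*(5) = 5]
q=3: r=4, s=13, t=-16   [100*(13) + 81*(-16) = 4]
q=1: r=1, s=-17, t=21   [100*(-17) + 81*(21) = 1]
q=4: r=0, s=81, t=-100   [100*(81) + 81*(-100) = 0]
GCD = 1 with t = 21, so 81*(21) ≡ 1 (mod 100)
Inverse = 21 mod 100 = 21
Check: 81 * 21 = 1701 ≡ 1 (mod 100)

81^(-1) ≡ 21 (mod 100)


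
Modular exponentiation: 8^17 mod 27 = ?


8^1 mod 27 = 8
8^2 mod 27 = 10
8^3 mod 27 = 26
8^4 mod 27 = 19
8^5 mod 27 = 17
8^6 mod 27 = 1
8^7 mod 27 = 8
8^8 mod 27 = 10
8^9 mod 27 = 26
8^10 mod 27 = 19
8^11 mod 27 = 17
8^12 mod 27 = 1
8^13 mod 27 = 8
8^14 mod 27 = 10
8^15 mod 27 = 26
8^16 mod 27 = 19
8^17 mod 27 = 17


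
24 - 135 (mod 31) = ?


24 - 135 = -111
-111 mod 31 = 13


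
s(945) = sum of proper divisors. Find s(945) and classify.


Proper divisors: 1, 3, 5, 7, 9, 15, 21, 27, 35, 45, 63, 105, 135, 189, 315
Sum = 1 + 3 + 5 + 7 + 9 + 15 + 21 + 27 + 35 + 45 + 63 + 105 + 135 + 189 + 315 = 975
975 > 945 → abundant

s(945) = 975 (abundant)


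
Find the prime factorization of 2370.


2370 / 2 = 1185
1185 / 3 = 395
395 / 5 = 79
79 / 79 = 1
2370 = 2 × 3 × 5 × 79


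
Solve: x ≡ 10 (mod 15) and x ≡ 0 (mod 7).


M = 15*7 = 105
M1 = M/15 = 7, M2 = M/7 = 15
M1^(-1) mod 15 = 13, M2^(-1) mod 7 = 1
x = 10*7*13 + 0*15*1 = 910
910 mod 105 = 70
Check: 70 mod 15 = 10 ✓, 70 mod 7 = 0 ✓

x ≡ 70 (mod 105)


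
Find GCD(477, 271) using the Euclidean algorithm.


477 = 1 * 271 + 206
271 = 1 * 206 + 65
206 = 3 * 65 + 11
65 = 5 * 11 + 10
11 = 1 * 10 + 1
10 = 10 * 1 + 0
GCD = 1


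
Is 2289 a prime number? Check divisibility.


2289 / 3 = 763 (exact division)
2289 is NOT prime.

No, 2289 is not prime


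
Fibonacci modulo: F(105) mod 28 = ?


F(k) mod 28 for k=1..105:
1, 1, 2, 3, 5, 8, 13, 21, 6, 27, 5, 4, 9, 13, 22, 7, 1, 8, 9, 17, 26, 15, 13, 0, 13, 13, 26, 11, 9, 20, 1, 21, 22, 15, 9, 24, 5, 1, 6, 7, 13, 20, 5, 25, 2, 27, 1, 0, 1, 1, 2, 3, 5, 8, 13, 21, 6, 27, 5, 4, 9, 13, 22, 7, 1, 8, 9, 17, 26, 15, 13, 0, 13, 13, 26, 11, 9, 20, 1, 21, 22, 15, 9, 24, 5, 1, 6, 7, 13, 20, 5, 25, 2, 27, 1, 0, 1, 1, 2, 3, 5, 8, 13, 21, 6
F(105) mod 28 = 6


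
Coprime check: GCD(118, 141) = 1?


Euclidean algorithm:
141 = 1 * 118 + 23
118 = 5 * 23 + 3
23 = 7 * 3 + 2
3 = 1 * 2 + 1
2 = 2 * 1 + 0
GCD(118, 141) = 1

Yes, coprime (GCD = 1)


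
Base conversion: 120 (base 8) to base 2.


120 (base 8) = 80 (decimal)
80 (decimal) = 1010000 (base 2)


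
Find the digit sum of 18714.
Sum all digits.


1 + 8 + 7 + 1 + 4 = 21


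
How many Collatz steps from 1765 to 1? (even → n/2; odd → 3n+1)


1765 → 5296 → 2648 → 1324 → 662 → 331 → 994 → 497 → 1492 → 746 → 373 → 1120 → 560 → 280 → 140 → 70 → 35 → 106 → 53 → 160 → 80 → 40 → 20 → 10 → 5 → 16 → 8 → 4 → 2 → 1
Total steps = 29

29 steps


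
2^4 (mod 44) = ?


2^1 mod 44 = 2
2^2 mod 44 = 4
2^3 mod 44 = 8
2^4 mod 44 = 16


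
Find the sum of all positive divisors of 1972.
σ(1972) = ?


Divisors of 1972: 1, 2, 4, 17, 29, 34, 58, 68, 116, 493, 986, 1972
Sum = 1 + 2 + 4 + 17 + 29 + 34 + 58 + 68 + 116 + 493 + 986 + 1972 = 3780

σ(1972) = 3780


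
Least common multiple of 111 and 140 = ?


GCD(111, 140) = 1
LCM = 111*140/1 = 15540/1 = 15540

LCM = 15540


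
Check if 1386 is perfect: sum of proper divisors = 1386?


Proper divisors of 1386: 1, 2, 3, 6, 7, 9, 11, 14, 18, 21, 22, 33, 42, 63, 66, 77, 99, 126, 154, 198, 231, 462, 693
Sum = 1 + 2 + 3 + 6 + 7 + 9 + 11 + 14 + 18 + 21 + 22 + 33 + 42 + 63 + 66 + 77 + 99 + 126 + 154 + 198 + 231 + 462 + 693 = 2358

No, 1386 is not perfect (2358 ≠ 1386)


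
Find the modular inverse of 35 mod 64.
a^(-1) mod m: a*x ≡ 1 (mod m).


Use the extended Euclidean algorithm on (64, 35); each row r = 64*s + 35*t:
r=64, s=1, t=0
r=35, s=0, t=1
q=1: r=29, s=1, t=-1   [64*(1) + 35*(-1) = 29]
q=1: r=6, s=-1, t=2   [64*(-1) + 35*(2) = 6]
q=4: r=5, s=5, t=-9   [64*(5) + 35*(-9) = 5]
q=1: r=1, s=-6, t=11   [64*(-6) + 35*(11) = 1]
q=5: r=0, s=35, t=-64   [64*(35) + 35*(-64) = 0]
GCD = 1 with t = 11, so 35*(11) ≡ 1 (mod 64)
Inverse = 11 mod 64 = 11
Check: 35 * 11 = 385 ≡ 1 (mod 64)

35^(-1) ≡ 11 (mod 64)


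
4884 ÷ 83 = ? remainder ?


4884 = 83 * 58 + 70
Check: 4814 + 70 = 4884

q = 58, r = 70


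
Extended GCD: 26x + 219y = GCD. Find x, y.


Tabular extended Euclidean (each row: r = 26*s + 219*t):
r=26, s=1, t=0
r=219, s=0, t=1
q=0: r=26, s=1, t=0   [26*(1) + 219*(0) = 26]
q=8: r=11, s=-8, t=1   [26*(-8) + 219*(1) = 11]
q=2: r=4, s=17, t=-2   [26*(17) + 219*(-2) = 4]
q=2: r=3, s=-42, t=5   [26*(-42) + 219*(5) = 3]
q=1: r=1, s=59, t=-7   [26*(59) + 219*(-7) = 1]
q=3: r=0, s=-219, t=26   [26*(-219) + 219*(26) = 0]
GCD = 1; from the row with r=1: x=59, y=-7
Check: 26*(59) + 219*(-7) = 1534 - 1533 = 1

GCD = 1, x = 59, y = -7


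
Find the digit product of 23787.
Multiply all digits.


2 × 3 × 7 × 8 × 7 = 2352


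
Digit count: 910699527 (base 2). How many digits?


910699527 in base 2 = 110110010010000010110000000111
Number of digits = 30

30 digits (base 2)


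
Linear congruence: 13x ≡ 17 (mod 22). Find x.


GCD(13, 22) = 1, unique solution
a^(-1) mod 22 = 17
x = 17 * 17 mod 22 = 3

x ≡ 3 (mod 22)


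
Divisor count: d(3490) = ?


3490 = 2^1 × 5^1 × 349^1
d(3490) = (1+1) × (1+1) × (1+1) = 8

8 divisors


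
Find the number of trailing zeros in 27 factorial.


floor(27/5) = 5
floor(27/25) = 1
Total = 6

6 trailing zeros


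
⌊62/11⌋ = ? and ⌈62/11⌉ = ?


62/11 = 5.6364
floor = 5
ceil = 6

floor = 5, ceil = 6


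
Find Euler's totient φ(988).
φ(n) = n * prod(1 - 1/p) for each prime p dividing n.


988 = 2^2 × 13 × 19
Prime factors: 2, 13, 19
φ(988) = 988 × (1-1/2) × (1-1/13) × (1-1/19)
= 988 × 1/2 × 12/13 × 18/19 = 432

φ(988) = 432


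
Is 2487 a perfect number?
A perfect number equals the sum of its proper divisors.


Proper divisors of 2487: 1, 3, 829
Sum = 1 + 3 + 829 = 833

No, 2487 is not perfect (833 ≠ 2487)


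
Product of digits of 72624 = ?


7 × 2 × 6 × 2 × 4 = 672


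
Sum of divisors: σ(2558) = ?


Divisors of 2558: 1, 2, 1279, 2558
Sum = 1 + 2 + 1279 + 2558 = 3840

σ(2558) = 3840


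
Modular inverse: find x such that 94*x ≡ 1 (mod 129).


Use the extended Euclidean algorithm on (129, 94); each row r = 129*s + 94*t:
r=129, s=1, t=0
r=94, s=0, t=1
q=1: r=35, s=1, t=-1   [129*(1) + 94*(-1) = 35]
q=2: r=24, s=-2, t=3   [129*(-2) + 94*(3) = 24]
q=1: r=11, s=3, t=-4   [129*(3) + 94*(-4) = 11]
q=2: r=2, s=-8, t=11   [129*(-8) + 94*(11) = 2]
q=5: r=1, s=43, t=-59   [129*(43) + 94*(-59) = 1]
q=2: r=0, s=-94, t=129   [129*(-94) + 94*(129) = 0]
GCD = 1 with t = -59, so 94*(-59) ≡ 1 (mod 129)
Inverse = -59 mod 129 = 70
Check: 94 * 70 = 6580 ≡ 1 (mod 129)

94^(-1) ≡ 70 (mod 129)


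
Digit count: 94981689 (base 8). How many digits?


94981689 in base 8 = 552247071
Number of digits = 9

9 digits (base 8)


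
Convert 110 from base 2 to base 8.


110 (base 2) = 6 (decimal)
6 (decimal) = 6 (base 8)


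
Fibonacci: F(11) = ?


Sequence: 1, 1, 2, 3, 5, 8, 13, 21, 34, 55, 89
F(11) = 89


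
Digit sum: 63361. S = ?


6 + 3 + 3 + 6 + 1 = 19


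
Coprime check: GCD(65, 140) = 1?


Euclidean algorithm:
140 = 2 * 65 + 10
65 = 6 * 10 + 5
10 = 2 * 5 + 0
GCD(65, 140) = 5

No, not coprime (GCD = 5)


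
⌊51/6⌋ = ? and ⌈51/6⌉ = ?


51/6 = 8.5000
floor = 8
ceil = 9

floor = 8, ceil = 9


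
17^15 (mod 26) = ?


17^1 mod 26 = 17
17^2 mod 26 = 3
17^3 mod 26 = 25
17^4 mod 26 = 9
17^5 mod 26 = 23
17^6 mod 26 = 1
17^7 mod 26 = 17
17^8 mod 26 = 3
17^9 mod 26 = 25
17^10 mod 26 = 9
17^11 mod 26 = 23
17^12 mod 26 = 1
17^13 mod 26 = 17
17^14 mod 26 = 3
17^15 mod 26 = 25


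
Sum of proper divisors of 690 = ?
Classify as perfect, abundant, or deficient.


Proper divisors: 1, 2, 3, 5, 6, 10, 15, 23, 30, 46, 69, 115, 138, 230, 345
Sum = 1 + 2 + 3 + 5 + 6 + 10 + 15 + 23 + 30 + 46 + 69 + 115 + 138 + 230 + 345 = 1038
1038 > 690 → abundant

s(690) = 1038 (abundant)


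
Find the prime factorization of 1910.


1910 / 2 = 955
955 / 5 = 191
191 / 191 = 1
1910 = 2 × 5 × 191


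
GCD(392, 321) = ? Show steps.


392 = 1 * 321 + 71
321 = 4 * 71 + 37
71 = 1 * 37 + 34
37 = 1 * 34 + 3
34 = 11 * 3 + 1
3 = 3 * 1 + 0
GCD = 1


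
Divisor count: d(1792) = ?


1792 = 2^8 × 7^1
d(1792) = (8+1) × (1+1) = 18

18 divisors


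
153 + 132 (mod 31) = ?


153 + 132 = 285
285 mod 31 = 6


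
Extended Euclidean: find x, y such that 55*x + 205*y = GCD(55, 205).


Tabular extended Euclidean (each row: r = 55*s + 205*t):
r=55, s=1, t=0
r=205, s=0, t=1
q=0: r=55, s=1, t=0   [55*(1) + 205*(0) = 55]
q=3: r=40, s=-3, t=1   [55*(-3) + 205*(1) = 40]
q=1: r=15, s=4, t=-1   [55*(4) + 205*(-1) = 15]
q=2: r=10, s=-11, t=3   [55*(-11) + 205*(3) = 10]
q=1: r=5, s=15, t=-4   [55*(15) + 205*(-4) = 5]
q=2: r=0, s=-41, t=11   [55*(-41) + 205*(11) = 0]
GCD = 5; from the row with r=5: x=15, y=-4
Check: 55*(15) + 205*(-4) = 825 - 820 = 5

GCD = 5, x = 15, y = -4


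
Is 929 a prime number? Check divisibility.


Check divisors up to sqrt(929) = 30.4795
No divisors found.
929 is prime.

Yes, 929 is prime


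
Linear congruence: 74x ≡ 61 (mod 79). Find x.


GCD(74, 79) = 1, unique solution
a^(-1) mod 79 = 63
x = 63 * 61 mod 79 = 51

x ≡ 51 (mod 79)


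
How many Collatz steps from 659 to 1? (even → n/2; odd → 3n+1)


659 → 1978 → 989 → 2968 → 1484 → 742 → 371 → 1114 → 557 → 1672 → 836 → 418 → 209 → 628 → 314 → 157 → 472 → 236 → 118 → 59 → 178 → 89 → 268 → 134 → 67 → 202 → 101 → 304 → 152 → 76 → 38 → 19 → 58 → 29 → 88 → 44 → 22 → 11 → 34 → 17 → 52 → 26 → 13 → 40 → 20 → 10 → 5 → 16 → 8 → 4 → 2 → 1
Total steps = 51

51 steps


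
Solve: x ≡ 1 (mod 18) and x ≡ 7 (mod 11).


M = 18*11 = 198
M1 = M/18 = 11, M2 = M/11 = 18
M1^(-1) mod 18 = 5, M2^(-1) mod 11 = 8
x = 1*11*5 + 7*18*8 = 1063
1063 mod 198 = 73
Check: 73 mod 18 = 1 ✓, 73 mod 11 = 7 ✓

x ≡ 73 (mod 198)


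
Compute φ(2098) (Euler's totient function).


2098 = 2 × 1049
Prime factors: 2, 1049
φ(2098) = 2098 × (1-1/2) × (1-1/1049)
= 2098 × 1/2 × 1048/1049 = 1048

φ(2098) = 1048


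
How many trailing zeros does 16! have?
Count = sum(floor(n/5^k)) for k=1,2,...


floor(16/5) = 3
Total = 3

3 trailing zeros


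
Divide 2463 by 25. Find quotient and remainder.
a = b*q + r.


2463 = 25 * 98 + 13
Check: 2450 + 13 = 2463

q = 98, r = 13


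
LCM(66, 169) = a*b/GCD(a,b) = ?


GCD(66, 169) = 1
LCM = 66*169/1 = 11154/1 = 11154

LCM = 11154


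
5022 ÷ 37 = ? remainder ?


5022 = 37 * 135 + 27
Check: 4995 + 27 = 5022

q = 135, r = 27


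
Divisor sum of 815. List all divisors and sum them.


Divisors of 815: 1, 5, 163, 815
Sum = 1 + 5 + 163 + 815 = 984

σ(815) = 984


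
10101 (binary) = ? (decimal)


10101 (base 2) = 21 (decimal)
21 (decimal) = 21 (base 10)


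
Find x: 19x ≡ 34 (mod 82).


GCD(19, 82) = 1, unique solution
a^(-1) mod 82 = 13
x = 13 * 34 mod 82 = 32

x ≡ 32 (mod 82)


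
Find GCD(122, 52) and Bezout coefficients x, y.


Tabular extended Euclidean (each row: r = 122*s + 52*t):
r=122, s=1, t=0
r=52, s=0, t=1
q=2: r=18, s=1, t=-2   [122*(1) + 52*(-2) = 18]
q=2: r=16, s=-2, t=5   [122*(-2) + 52*(5) = 16]
q=1: r=2, s=3, t=-7   [122*(3) + 52*(-7) = 2]
q=8: r=0, s=-26, t=61   [122*(-26) + 52*(61) = 0]
GCD = 2; from the row with r=2: x=3, y=-7
Check: 122*(3) + 52*(-7) = 366 - 364 = 2

GCD = 2, x = 3, y = -7


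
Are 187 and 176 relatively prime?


Euclidean algorithm:
187 = 1 * 176 + 11
176 = 16 * 11 + 0
GCD(187, 176) = 11

No, not coprime (GCD = 11)


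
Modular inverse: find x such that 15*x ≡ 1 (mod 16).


Use the extended Euclidean algorithm on (16, 15); each row r = 16*s + 15*t:
r=16, s=1, t=0
r=15, s=0, t=1
q=1: r=1, s=1, t=-1   [16*(1) + 15*(-1) = 1]
q=15: r=0, s=-15, t=16   [16*(-15) + 15*(16) = 0]
GCD = 1 with t = -1, so 15*(-1) ≡ 1 (mod 16)
Inverse = -1 mod 16 = 15
Check: 15 * 15 = 225 ≡ 1 (mod 16)

15^(-1) ≡ 15 (mod 16)


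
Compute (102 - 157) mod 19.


102 - 157 = -55
-55 mod 19 = 2


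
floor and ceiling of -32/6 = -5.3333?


-32/6 = -5.3333
floor = -6
ceil = -5

floor = -6, ceil = -5


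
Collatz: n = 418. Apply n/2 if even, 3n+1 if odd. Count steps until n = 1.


418 → 209 → 628 → 314 → 157 → 472 → 236 → 118 → 59 → 178 → 89 → 268 → 134 → 67 → 202 → 101 → 304 → 152 → 76 → 38 → 19 → 58 → 29 → 88 → 44 → 22 → 11 → 34 → 17 → 52 → 26 → 13 → 40 → 20 → 10 → 5 → 16 → 8 → 4 → 2 → 1
Total steps = 40

40 steps


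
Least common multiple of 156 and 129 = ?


GCD(156, 129) = 3
LCM = 156*129/3 = 20124/3 = 6708

LCM = 6708


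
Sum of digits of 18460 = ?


1 + 8 + 4 + 6 + 0 = 19


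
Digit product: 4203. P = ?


4 × 2 × 0 × 3 = 0


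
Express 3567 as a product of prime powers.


3567 / 3 = 1189
1189 / 29 = 41
41 / 41 = 1
3567 = 3 × 29 × 41


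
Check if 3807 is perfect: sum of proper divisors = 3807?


Proper divisors of 3807: 1, 3, 9, 27, 47, 81, 141, 423, 1269
Sum = 1 + 3 + 9 + 27 + 47 + 81 + 141 + 423 + 1269 = 2001

No, 3807 is not perfect (2001 ≠ 3807)


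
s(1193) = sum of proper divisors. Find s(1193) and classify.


Proper divisors: 1
Sum = 1 = 1
1 < 1193 → deficient

s(1193) = 1 (deficient)


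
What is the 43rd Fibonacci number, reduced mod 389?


F(k) mod 389 for k=1..43:
1, 1, 2, 3, 5, 8, 13, 21, 34, 55, 89, 144, 233, 377, 221, 209, 41, 250, 291, 152, 54, 206, 260, 77, 337, 25, 362, 387, 360, 358, 329, 298, 238, 147, 385, 143, 139, 282, 32, 314, 346, 271, 228
F(43) mod 389 = 228


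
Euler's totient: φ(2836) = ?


2836 = 2^2 × 709
Prime factors: 2, 709
φ(2836) = 2836 × (1-1/2) × (1-1/709)
= 2836 × 1/2 × 708/709 = 1416

φ(2836) = 1416


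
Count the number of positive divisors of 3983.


3983 = 7^1 × 569^1
d(3983) = (1+1) × (1+1) = 4

4 divisors


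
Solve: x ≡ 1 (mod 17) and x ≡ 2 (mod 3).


M = 17*3 = 51
M1 = M/17 = 3, M2 = M/3 = 17
M1^(-1) mod 17 = 6, M2^(-1) mod 3 = 2
x = 1*3*6 + 2*17*2 = 86
86 mod 51 = 35
Check: 35 mod 17 = 1 ✓, 35 mod 3 = 2 ✓

x ≡ 35 (mod 51)


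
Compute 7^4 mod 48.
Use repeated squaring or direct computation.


7^1 mod 48 = 7
7^2 mod 48 = 1
7^3 mod 48 = 7
7^4 mod 48 = 1


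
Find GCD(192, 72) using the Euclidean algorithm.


192 = 2 * 72 + 48
72 = 1 * 48 + 24
48 = 2 * 24 + 0
GCD = 24


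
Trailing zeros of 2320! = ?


floor(2320/5) = 464
floor(2320/25) = 92
floor(2320/125) = 18
floor(2320/625) = 3
Total = 577

577 trailing zeros


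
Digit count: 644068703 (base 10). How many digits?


644068703 has 9 digits in base 10
floor(log10(644068703)) + 1 = floor(8.8089) + 1 = 9

9 digits (base 10)


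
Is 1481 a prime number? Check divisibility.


Check divisors up to sqrt(1481) = 38.4838
No divisors found.
1481 is prime.

Yes, 1481 is prime


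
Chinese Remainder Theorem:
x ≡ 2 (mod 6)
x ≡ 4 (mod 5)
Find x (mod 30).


M = 6*5 = 30
M1 = M/6 = 5, M2 = M/5 = 6
M1^(-1) mod 6 = 5, M2^(-1) mod 5 = 1
x = 2*5*5 + 4*6*1 = 74
74 mod 30 = 14
Check: 14 mod 6 = 2 ✓, 14 mod 5 = 4 ✓

x ≡ 14 (mod 30)


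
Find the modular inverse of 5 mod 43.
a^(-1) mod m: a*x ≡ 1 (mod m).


Use the extended Euclidean algorithm on (43, 5); each row r = 43*s + 5*t:
r=43, s=1, t=0
r=5, s=0, t=1
q=8: r=3, s=1, t=-8   [43*(1) + 5*(-8) = 3]
q=1: r=2, s=-1, t=9   [43*(-1) + 5*(9) = 2]
q=1: r=1, s=2, t=-17   [43*(2) + 5*(-17) = 1]
q=2: r=0, s=-5, t=43   [43*(-5) + 5*(43) = 0]
GCD = 1 with t = -17, so 5*(-17) ≡ 1 (mod 43)
Inverse = -17 mod 43 = 26
Check: 5 * 26 = 130 ≡ 1 (mod 43)

5^(-1) ≡ 26 (mod 43)


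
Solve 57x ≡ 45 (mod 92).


GCD(57, 92) = 1, unique solution
a^(-1) mod 92 = 21
x = 21 * 45 mod 92 = 25

x ≡ 25 (mod 92)


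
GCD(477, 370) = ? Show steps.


477 = 1 * 370 + 107
370 = 3 * 107 + 49
107 = 2 * 49 + 9
49 = 5 * 9 + 4
9 = 2 * 4 + 1
4 = 4 * 1 + 0
GCD = 1


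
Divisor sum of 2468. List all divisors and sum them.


Divisors of 2468: 1, 2, 4, 617, 1234, 2468
Sum = 1 + 2 + 4 + 617 + 1234 + 2468 = 4326

σ(2468) = 4326


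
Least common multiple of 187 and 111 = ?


GCD(187, 111) = 1
LCM = 187*111/1 = 20757/1 = 20757

LCM = 20757


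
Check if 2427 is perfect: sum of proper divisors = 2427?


Proper divisors of 2427: 1, 3, 809
Sum = 1 + 3 + 809 = 813

No, 2427 is not perfect (813 ≠ 2427)


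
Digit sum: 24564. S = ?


2 + 4 + 5 + 6 + 4 = 21


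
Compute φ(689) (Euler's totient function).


689 = 13 × 53
Prime factors: 13, 53
φ(689) = 689 × (1-1/13) × (1-1/53)
= 689 × 12/13 × 52/53 = 624

φ(689) = 624


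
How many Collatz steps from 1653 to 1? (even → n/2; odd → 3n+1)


1653 → 4960 → 2480 → 1240 → 620 → 310 → 155 → 466 → 233 → 700 → 350 → 175 → 526 → 263 → 790 → 395 → 1186 → 593 → 1780 → 890 → 445 → 1336 → 668 → 334 → 167 → 502 → 251 → 754 → 377 → 1132 → 566 → 283 → 850 → 425 → 1276 → 638 → 319 → 958 → 479 → 1438 → 719 → 2158 → 1079 → 3238 → 1619 → 4858 → 2429 → 7288 → 3644 → 1822 → 911 → 2734 → 1367 → 4102 → 2051 → 6154 → 3077 → 9232 → 4616 → 2308 → 1154 → 577 → 1732 → 866 → 433 → 1300 → 650 → 325 → 976 → 488 → 244 → 122 → 61 → 184 → 92 → 46 → 23 → 70 → 35 → 106 → 53 → 160 → 80 → 40 → 20 → 10 → 5 → 16 → 8 → 4 → 2 → 1
Total steps = 91

91 steps


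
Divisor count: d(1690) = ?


1690 = 2^1 × 5^1 × 13^2
d(1690) = (1+1) × (1+1) × (2+1) = 12

12 divisors


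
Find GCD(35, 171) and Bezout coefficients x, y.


Tabular extended Euclidean (each row: r = 35*s + 171*t):
r=35, s=1, t=0
r=171, s=0, t=1
q=0: r=35, s=1, t=0   [35*(1) + 171*(0) = 35]
q=4: r=31, s=-4, t=1   [35*(-4) + 171*(1) = 31]
q=1: r=4, s=5, t=-1   [35*(5) + 171*(-1) = 4]
q=7: r=3, s=-39, t=8   [35*(-39) + 171*(8) = 3]
q=1: r=1, s=44, t=-9   [35*(44) + 171*(-9) = 1]
q=3: r=0, s=-171, t=35   [35*(-171) + 171*(35) = 0]
GCD = 1; from the row with r=1: x=44, y=-9
Check: 35*(44) + 171*(-9) = 1540 - 1539 = 1

GCD = 1, x = 44, y = -9


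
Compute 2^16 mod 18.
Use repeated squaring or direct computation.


2^1 mod 18 = 2
2^2 mod 18 = 4
2^3 mod 18 = 8
2^4 mod 18 = 16
2^5 mod 18 = 14
2^6 mod 18 = 10
2^7 mod 18 = 2
2^8 mod 18 = 4
2^9 mod 18 = 8
2^10 mod 18 = 16
2^11 mod 18 = 14
2^12 mod 18 = 10
2^13 mod 18 = 2
2^14 mod 18 = 4
2^15 mod 18 = 8
2^16 mod 18 = 16


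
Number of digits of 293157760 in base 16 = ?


293157760 in base 16 = 11793B80
Number of digits = 8

8 digits (base 16)


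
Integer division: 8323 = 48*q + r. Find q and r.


8323 = 48 * 173 + 19
Check: 8304 + 19 = 8323

q = 173, r = 19


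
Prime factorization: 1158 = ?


1158 / 2 = 579
579 / 3 = 193
193 / 193 = 1
1158 = 2 × 3 × 193


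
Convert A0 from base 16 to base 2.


A0 (base 16) = 160 (decimal)
160 (decimal) = 10100000 (base 2)


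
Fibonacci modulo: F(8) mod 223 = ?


F(k) mod 223 for k=1..8:
1, 1, 2, 3, 5, 8, 13, 21
F(8) mod 223 = 21


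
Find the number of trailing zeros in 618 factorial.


floor(618/5) = 123
floor(618/25) = 24
floor(618/125) = 4
Total = 151

151 trailing zeros


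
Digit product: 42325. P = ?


4 × 2 × 3 × 2 × 5 = 240


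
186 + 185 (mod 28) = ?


186 + 185 = 371
371 mod 28 = 7


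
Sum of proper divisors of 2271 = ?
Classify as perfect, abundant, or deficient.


Proper divisors: 1, 3, 757
Sum = 1 + 3 + 757 = 761
761 < 2271 → deficient

s(2271) = 761 (deficient)


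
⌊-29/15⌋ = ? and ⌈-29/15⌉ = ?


-29/15 = -1.9333
floor = -2
ceil = -1

floor = -2, ceil = -1


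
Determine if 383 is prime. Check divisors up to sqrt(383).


Check divisors up to sqrt(383) = 19.5704
No divisors found.
383 is prime.

Yes, 383 is prime


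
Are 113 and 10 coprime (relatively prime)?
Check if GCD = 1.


Euclidean algorithm:
113 = 11 * 10 + 3
10 = 3 * 3 + 1
3 = 3 * 1 + 0
GCD(113, 10) = 1

Yes, coprime (GCD = 1)


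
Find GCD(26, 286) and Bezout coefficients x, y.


Tabular extended Euclidean (each row: r = 26*s + 286*t):
r=26, s=1, t=0
r=286, s=0, t=1
q=0: r=26, s=1, t=0   [26*(1) + 286*(0) = 26]
q=11: r=0, s=-11, t=1   [26*(-11) + 286*(1) = 0]
GCD = 26; from the row with r=26: x=1, y=0
Check: 26*(1) + 286*(0) = 26 + 0 = 26

GCD = 26, x = 1, y = 0


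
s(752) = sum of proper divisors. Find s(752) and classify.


Proper divisors: 1, 2, 4, 8, 16, 47, 94, 188, 376
Sum = 1 + 2 + 4 + 8 + 16 + 47 + 94 + 188 + 376 = 736
736 < 752 → deficient

s(752) = 736 (deficient)


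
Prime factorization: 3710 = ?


3710 / 2 = 1855
1855 / 5 = 371
371 / 7 = 53
53 / 53 = 1
3710 = 2 × 5 × 7 × 53


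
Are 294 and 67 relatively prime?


Euclidean algorithm:
294 = 4 * 67 + 26
67 = 2 * 26 + 15
26 = 1 * 15 + 11
15 = 1 * 11 + 4
11 = 2 * 4 + 3
4 = 1 * 3 + 1
3 = 3 * 1 + 0
GCD(294, 67) = 1

Yes, coprime (GCD = 1)


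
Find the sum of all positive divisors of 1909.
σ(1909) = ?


Divisors of 1909: 1, 23, 83, 1909
Sum = 1 + 23 + 83 + 1909 = 2016

σ(1909) = 2016


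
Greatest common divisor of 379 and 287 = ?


379 = 1 * 287 + 92
287 = 3 * 92 + 11
92 = 8 * 11 + 4
11 = 2 * 4 + 3
4 = 1 * 3 + 1
3 = 3 * 1 + 0
GCD = 1


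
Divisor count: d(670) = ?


670 = 2^1 × 5^1 × 67^1
d(670) = (1+1) × (1+1) × (1+1) = 8

8 divisors


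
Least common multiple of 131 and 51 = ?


GCD(131, 51) = 1
LCM = 131*51/1 = 6681/1 = 6681

LCM = 6681


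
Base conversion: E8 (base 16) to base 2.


E8 (base 16) = 232 (decimal)
232 (decimal) = 11101000 (base 2)


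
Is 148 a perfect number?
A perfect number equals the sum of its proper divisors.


Proper divisors of 148: 1, 2, 4, 37, 74
Sum = 1 + 2 + 4 + 37 + 74 = 118

No, 148 is not perfect (118 ≠ 148)


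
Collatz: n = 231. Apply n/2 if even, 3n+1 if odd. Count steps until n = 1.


231 → 694 → 347 → 1042 → 521 → 1564 → 782 → 391 → 1174 → 587 → 1762 → 881 → 2644 → 1322 → 661 → 1984 → 992 → 496 → 248 → 124 → 62 → 31 → 94 → 47 → 142 → 71 → 214 → 107 → 322 → 161 → 484 → 242 → 121 → 364 → 182 → 91 → 274 → 137 → 412 → 206 → 103 → 310 → 155 → 466 → 233 → 700 → 350 → 175 → 526 → 263 → 790 → 395 → 1186 → 593 → 1780 → 890 → 445 → 1336 → 668 → 334 → 167 → 502 → 251 → 754 → 377 → 1132 → 566 → 283 → 850 → 425 → 1276 → 638 → 319 → 958 → 479 → 1438 → 719 → 2158 → 1079 → 3238 → 1619 → 4858 → 2429 → 7288 → 3644 → 1822 → 911 → 2734 → 1367 → 4102 → 2051 → 6154 → 3077 → 9232 → 4616 → 2308 → 1154 → 577 → 1732 → 866 → 433 → 1300 → 650 → 325 → 976 → 488 → 244 → 122 → 61 → 184 → 92 → 46 → 23 → 70 → 35 → 106 → 53 → 160 → 80 → 40 → 20 → 10 → 5 → 16 → 8 → 4 → 2 → 1
Total steps = 127

127 steps


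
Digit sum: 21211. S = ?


2 + 1 + 2 + 1 + 1 = 7


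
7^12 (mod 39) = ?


7^1 mod 39 = 7
7^2 mod 39 = 10
7^3 mod 39 = 31
7^4 mod 39 = 22
7^5 mod 39 = 37
7^6 mod 39 = 25
7^7 mod 39 = 19
7^8 mod 39 = 16
7^9 mod 39 = 34
7^10 mod 39 = 4
7^11 mod 39 = 28
7^12 mod 39 = 1


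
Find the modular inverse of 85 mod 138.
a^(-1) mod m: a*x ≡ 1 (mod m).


Use the extended Euclidean algorithm on (138, 85); each row r = 138*s + 85*t:
r=138, s=1, t=0
r=85, s=0, t=1
q=1: r=53, s=1, t=-1   [138*(1) + 85*(-1) = 53]
q=1: r=32, s=-1, t=2   [138*(-1) + 85*(2) = 32]
q=1: r=21, s=2, t=-3   [138*(2) + 85*(-3) = 21]
q=1: r=11, s=-3, t=5   [138*(-3) + 85*(5) = 11]
q=1: r=10, s=5, t=-8   [138*(5) + 85*(-8) = 10]
q=1: r=1, s=-8, t=13   [138*(-8) + 85*(13) = 1]
q=10: r=0, s=85, t=-138   [138*(85) + 85*(-138) = 0]
GCD = 1 with t = 13, so 85*(13) ≡ 1 (mod 138)
Inverse = 13 mod 138 = 13
Check: 85 * 13 = 1105 ≡ 1 (mod 138)

85^(-1) ≡ 13 (mod 138)


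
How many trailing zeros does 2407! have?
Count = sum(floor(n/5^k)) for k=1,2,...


floor(2407/5) = 481
floor(2407/25) = 96
floor(2407/125) = 19
floor(2407/625) = 3
Total = 599

599 trailing zeros


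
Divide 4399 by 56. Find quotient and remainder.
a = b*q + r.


4399 = 56 * 78 + 31
Check: 4368 + 31 = 4399

q = 78, r = 31


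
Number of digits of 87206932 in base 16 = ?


87206932 in base 16 = 532AC14
Number of digits = 7

7 digits (base 16)


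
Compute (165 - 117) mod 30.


165 - 117 = 48
48 mod 30 = 18


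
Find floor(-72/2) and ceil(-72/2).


-72/2 = -36.0000
floor = -36
ceil = -36

floor = -36, ceil = -36


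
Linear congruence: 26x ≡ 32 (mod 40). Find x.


GCD(26, 40) = 2 divides 32
Divide: 13x ≡ 16 (mod 20)
x ≡ 12 (mod 20)


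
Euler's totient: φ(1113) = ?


1113 = 3 × 7 × 53
Prime factors: 3, 7, 53
φ(1113) = 1113 × (1-1/3) × (1-1/7) × (1-1/53)
= 1113 × 2/3 × 6/7 × 52/53 = 624

φ(1113) = 624


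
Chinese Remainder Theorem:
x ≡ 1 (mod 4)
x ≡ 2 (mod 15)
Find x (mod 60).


M = 4*15 = 60
M1 = M/4 = 15, M2 = M/15 = 4
M1^(-1) mod 4 = 3, M2^(-1) mod 15 = 4
x = 1*15*3 + 2*4*4 = 77
77 mod 60 = 17
Check: 17 mod 4 = 1 ✓, 17 mod 15 = 2 ✓

x ≡ 17 (mod 60)


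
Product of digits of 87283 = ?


8 × 7 × 2 × 8 × 3 = 2688


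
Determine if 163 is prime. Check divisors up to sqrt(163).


Check divisors up to sqrt(163) = 12.7671
No divisors found.
163 is prime.

Yes, 163 is prime


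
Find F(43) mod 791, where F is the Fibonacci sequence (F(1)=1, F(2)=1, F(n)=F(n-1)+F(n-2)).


F(k) mod 791 for k=1..43:
1, 1, 2, 3, 5, 8, 13, 21, 34, 55, 89, 144, 233, 377, 610, 196, 15, 211, 226, 437, 663, 309, 181, 490, 671, 370, 250, 620, 79, 699, 778, 686, 673, 568, 450, 227, 677, 113, 790, 112, 111, 223, 334
F(43) mod 791 = 334


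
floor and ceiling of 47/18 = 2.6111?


47/18 = 2.6111
floor = 2
ceil = 3

floor = 2, ceil = 3


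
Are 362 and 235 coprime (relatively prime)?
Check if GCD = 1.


Euclidean algorithm:
362 = 1 * 235 + 127
235 = 1 * 127 + 108
127 = 1 * 108 + 19
108 = 5 * 19 + 13
19 = 1 * 13 + 6
13 = 2 * 6 + 1
6 = 6 * 1 + 0
GCD(362, 235) = 1

Yes, coprime (GCD = 1)


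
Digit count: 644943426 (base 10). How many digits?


644943426 has 9 digits in base 10
floor(log10(644943426)) + 1 = floor(8.8095) + 1 = 9

9 digits (base 10)


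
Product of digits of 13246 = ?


1 × 3 × 2 × 4 × 6 = 144


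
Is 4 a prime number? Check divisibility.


4 / 2 = 2 (exact division)
4 is NOT prime.

No, 4 is not prime


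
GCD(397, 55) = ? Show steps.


397 = 7 * 55 + 12
55 = 4 * 12 + 7
12 = 1 * 7 + 5
7 = 1 * 5 + 2
5 = 2 * 2 + 1
2 = 2 * 1 + 0
GCD = 1


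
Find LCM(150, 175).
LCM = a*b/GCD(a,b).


GCD(150, 175) = 25
LCM = 150*175/25 = 26250/25 = 1050

LCM = 1050


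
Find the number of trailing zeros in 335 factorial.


floor(335/5) = 67
floor(335/25) = 13
floor(335/125) = 2
Total = 82

82 trailing zeros


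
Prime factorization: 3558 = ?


3558 / 2 = 1779
1779 / 3 = 593
593 / 593 = 1
3558 = 2 × 3 × 593


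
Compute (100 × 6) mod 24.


100 × 6 = 600
600 mod 24 = 0


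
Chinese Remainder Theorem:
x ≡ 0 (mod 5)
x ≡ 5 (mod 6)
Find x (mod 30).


M = 5*6 = 30
M1 = M/5 = 6, M2 = M/6 = 5
M1^(-1) mod 5 = 1, M2^(-1) mod 6 = 5
x = 0*6*1 + 5*5*5 = 125
125 mod 30 = 5
Check: 5 mod 5 = 0 ✓, 5 mod 6 = 5 ✓

x ≡ 5 (mod 30)


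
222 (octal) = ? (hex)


222 (base 8) = 146 (decimal)
146 (decimal) = 92 (base 16)


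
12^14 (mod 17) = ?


12^1 mod 17 = 12
12^2 mod 17 = 8
12^3 mod 17 = 11
12^4 mod 17 = 13
12^5 mod 17 = 3
12^6 mod 17 = 2
12^7 mod 17 = 7
12^8 mod 17 = 16
12^9 mod 17 = 5
12^10 mod 17 = 9
12^11 mod 17 = 6
12^12 mod 17 = 4
12^13 mod 17 = 14
12^14 mod 17 = 15


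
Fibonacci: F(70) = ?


Sequence: 1, 1, 2, 3, 5, 8, 13, 21, 34, 55, 89, 144, 233, 377, 610, 987, 1597, 2584, 4181, 6765, 10946, 17711, 28657, 46368, 75025, 121393, 196418, 317811, 514229, 832040, 1346269, 2178309, 3524578, 5702887, 9227465, 14930352, 24157817, 39088169, 63245986, 102334155, 165580141, 267914296, 433494437, 701408733, 1134903170, 1836311903, 2971215073, 4807526976, 7778742049, 12586269025, 20365011074, 32951280099, 53316291173, 86267571272, 139583862445, 225851433717, 365435296162, 591286729879, 956722026041, 1548008755920, 2504730781961, 4052739537881, 6557470319842, 10610209857723, 17167680177565, 27777890035288, 44945570212853, 72723460248141, 117669030460994, 190392490709135
F(70) = 190392490709135


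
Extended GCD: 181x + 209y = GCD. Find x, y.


Tabular extended Euclidean (each row: r = 181*s + 209*t):
r=181, s=1, t=0
r=209, s=0, t=1
q=0: r=181, s=1, t=0   [181*(1) + 209*(0) = 181]
q=1: r=28, s=-1, t=1   [181*(-1) + 209*(1) = 28]
q=6: r=13, s=7, t=-6   [181*(7) + 209*(-6) = 13]
q=2: r=2, s=-15, t=13   [181*(-15) + 209*(13) = 2]
q=6: r=1, s=97, t=-84   [181*(97) + 209*(-84) = 1]
q=2: r=0, s=-209, t=181   [181*(-209) + 209*(181) = 0]
GCD = 1; from the row with r=1: x=97, y=-84
Check: 181*(97) + 209*(-84) = 17557 - 17556 = 1

GCD = 1, x = 97, y = -84


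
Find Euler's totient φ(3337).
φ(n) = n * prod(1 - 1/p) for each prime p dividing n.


3337 = 47 × 71
Prime factors: 47, 71
φ(3337) = 3337 × (1-1/47) × (1-1/71)
= 3337 × 46/47 × 70/71 = 3220

φ(3337) = 3220


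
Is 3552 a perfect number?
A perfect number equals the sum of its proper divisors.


Proper divisors of 3552: 1, 2, 3, 4, 6, 8, 12, 16, 24, 32, 37, 48, 74, 96, 111, 148, 222, 296, 444, 592, 888, 1184, 1776
Sum = 1 + 2 + 3 + 4 + 6 + 8 + 12 + 16 + 24 + 32 + 37 + 48 + 74 + 96 + 111 + 148 + 222 + 296 + 444 + 592 + 888 + 1184 + 1776 = 6024

No, 3552 is not perfect (6024 ≠ 3552)


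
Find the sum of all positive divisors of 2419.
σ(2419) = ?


Divisors of 2419: 1, 41, 59, 2419
Sum = 1 + 41 + 59 + 2419 = 2520

σ(2419) = 2520


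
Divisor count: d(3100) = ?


3100 = 2^2 × 5^2 × 31^1
d(3100) = (2+1) × (2+1) × (1+1) = 18

18 divisors


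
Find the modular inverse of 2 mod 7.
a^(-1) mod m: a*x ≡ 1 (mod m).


Use the extended Euclidean algorithm on (7, 2); each row r = 7*s + 2*t:
r=7, s=1, t=0
r=2, s=0, t=1
q=3: r=1, s=1, t=-3   [7*(1) + 2*(-3) = 1]
q=2: r=0, s=-2, t=7   [7*(-2) + 2*(7) = 0]
GCD = 1 with t = -3, so 2*(-3) ≡ 1 (mod 7)
Inverse = -3 mod 7 = 4
Check: 2 * 4 = 8 ≡ 1 (mod 7)

2^(-1) ≡ 4 (mod 7)


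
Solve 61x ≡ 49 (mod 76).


GCD(61, 76) = 1, unique solution
a^(-1) mod 76 = 5
x = 5 * 49 mod 76 = 17

x ≡ 17 (mod 76)


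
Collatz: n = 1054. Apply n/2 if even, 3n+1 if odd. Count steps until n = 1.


1054 → 527 → 1582 → 791 → 2374 → 1187 → 3562 → 1781 → 5344 → 2672 → 1336 → 668 → 334 → 167 → 502 → 251 → 754 → 377 → 1132 → 566 → 283 → 850 → 425 → 1276 → 638 → 319 → 958 → 479 → 1438 → 719 → 2158 → 1079 → 3238 → 1619 → 4858 → 2429 → 7288 → 3644 → 1822 → 911 → 2734 → 1367 → 4102 → 2051 → 6154 → 3077 → 9232 → 4616 → 2308 → 1154 → 577 → 1732 → 866 → 433 → 1300 → 650 → 325 → 976 → 488 → 244 → 122 → 61 → 184 → 92 → 46 → 23 → 70 → 35 → 106 → 53 → 160 → 80 → 40 → 20 → 10 → 5 → 16 → 8 → 4 → 2 → 1
Total steps = 80

80 steps


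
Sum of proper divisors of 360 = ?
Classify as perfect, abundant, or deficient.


Proper divisors: 1, 2, 3, 4, 5, 6, 8, 9, 10, 12, 15, 18, 20, 24, 30, 36, 40, 45, 60, 72, 90, 120, 180
Sum = 1 + 2 + 3 + 4 + 5 + 6 + 8 + 9 + 10 + 12 + 15 + 18 + 20 + 24 + 30 + 36 + 40 + 45 + 60 + 72 + 90 + 120 + 180 = 810
810 > 360 → abundant

s(360) = 810 (abundant)


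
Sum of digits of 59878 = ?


5 + 9 + 8 + 7 + 8 = 37


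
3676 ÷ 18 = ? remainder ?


3676 = 18 * 204 + 4
Check: 3672 + 4 = 3676

q = 204, r = 4


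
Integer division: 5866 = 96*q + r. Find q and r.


5866 = 96 * 61 + 10
Check: 5856 + 10 = 5866

q = 61, r = 10


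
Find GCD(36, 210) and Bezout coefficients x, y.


Tabular extended Euclidean (each row: r = 36*s + 210*t):
r=36, s=1, t=0
r=210, s=0, t=1
q=0: r=36, s=1, t=0   [36*(1) + 210*(0) = 36]
q=5: r=30, s=-5, t=1   [36*(-5) + 210*(1) = 30]
q=1: r=6, s=6, t=-1   [36*(6) + 210*(-1) = 6]
q=5: r=0, s=-35, t=6   [36*(-35) + 210*(6) = 0]
GCD = 6; from the row with r=6: x=6, y=-1
Check: 36*(6) + 210*(-1) = 216 - 210 = 6

GCD = 6, x = 6, y = -1


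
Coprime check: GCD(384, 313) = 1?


Euclidean algorithm:
384 = 1 * 313 + 71
313 = 4 * 71 + 29
71 = 2 * 29 + 13
29 = 2 * 13 + 3
13 = 4 * 3 + 1
3 = 3 * 1 + 0
GCD(384, 313) = 1

Yes, coprime (GCD = 1)


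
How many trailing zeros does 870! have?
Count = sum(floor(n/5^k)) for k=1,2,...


floor(870/5) = 174
floor(870/25) = 34
floor(870/125) = 6
floor(870/625) = 1
Total = 215

215 trailing zeros


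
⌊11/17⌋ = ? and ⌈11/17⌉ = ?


11/17 = 0.6471
floor = 0
ceil = 1

floor = 0, ceil = 1


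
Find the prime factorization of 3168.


3168 / 2 = 1584
1584 / 2 = 792
792 / 2 = 396
396 / 2 = 198
198 / 2 = 99
99 / 3 = 33
33 / 3 = 11
11 / 11 = 1
3168 = 2^5 × 3^2 × 11


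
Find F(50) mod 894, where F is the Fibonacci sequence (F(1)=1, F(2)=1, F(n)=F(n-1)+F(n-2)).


F(k) mod 894 for k=1..50:
1, 1, 2, 3, 5, 8, 13, 21, 34, 55, 89, 144, 233, 377, 610, 93, 703, 796, 605, 507, 218, 725, 49, 774, 823, 703, 632, 441, 179, 620, 799, 525, 430, 61, 491, 552, 149, 701, 850, 657, 613, 376, 95, 471, 566, 143, 709, 852, 667, 625
F(50) mod 894 = 625


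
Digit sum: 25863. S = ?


2 + 5 + 8 + 6 + 3 = 24


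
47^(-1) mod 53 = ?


Use the extended Euclidean algorithm on (53, 47); each row r = 53*s + 47*t:
r=53, s=1, t=0
r=47, s=0, t=1
q=1: r=6, s=1, t=-1   [53*(1) + 47*(-1) = 6]
q=7: r=5, s=-7, t=8   [53*(-7) + 47*(8) = 5]
q=1: r=1, s=8, t=-9   [53*(8) + 47*(-9) = 1]
q=5: r=0, s=-47, t=53   [53*(-47) + 47*(53) = 0]
GCD = 1 with t = -9, so 47*(-9) ≡ 1 (mod 53)
Inverse = -9 mod 53 = 44
Check: 47 * 44 = 2068 ≡ 1 (mod 53)

47^(-1) ≡ 44 (mod 53)


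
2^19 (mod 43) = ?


2^1 mod 43 = 2
2^2 mod 43 = 4
2^3 mod 43 = 8
2^4 mod 43 = 16
2^5 mod 43 = 32
2^6 mod 43 = 21
2^7 mod 43 = 42
2^8 mod 43 = 41
2^9 mod 43 = 39
2^10 mod 43 = 35
2^11 mod 43 = 27
2^12 mod 43 = 11
2^13 mod 43 = 22
2^14 mod 43 = 1
2^15 mod 43 = 2
2^16 mod 43 = 4
2^17 mod 43 = 8
2^18 mod 43 = 16
2^19 mod 43 = 32


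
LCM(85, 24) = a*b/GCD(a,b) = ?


GCD(85, 24) = 1
LCM = 85*24/1 = 2040/1 = 2040

LCM = 2040


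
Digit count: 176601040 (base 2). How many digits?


176601040 in base 2 = 1010100001101011011111010000
Number of digits = 28

28 digits (base 2)


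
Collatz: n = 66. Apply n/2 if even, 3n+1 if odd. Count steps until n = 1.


66 → 33 → 100 → 50 → 25 → 76 → 38 → 19 → 58 → 29 → 88 → 44 → 22 → 11 → 34 → 17 → 52 → 26 → 13 → 40 → 20 → 10 → 5 → 16 → 8 → 4 → 2 → 1
Total steps = 27

27 steps


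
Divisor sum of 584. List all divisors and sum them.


Divisors of 584: 1, 2, 4, 8, 73, 146, 292, 584
Sum = 1 + 2 + 4 + 8 + 73 + 146 + 292 + 584 = 1110

σ(584) = 1110


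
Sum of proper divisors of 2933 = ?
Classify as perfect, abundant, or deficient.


Proper divisors: 1, 7, 419
Sum = 1 + 7 + 419 = 427
427 < 2933 → deficient

s(2933) = 427 (deficient)


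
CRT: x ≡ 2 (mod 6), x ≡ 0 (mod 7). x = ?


M = 6*7 = 42
M1 = M/6 = 7, M2 = M/7 = 6
M1^(-1) mod 6 = 1, M2^(-1) mod 7 = 6
x = 2*7*1 + 0*6*6 = 14
14 mod 42 = 14
Check: 14 mod 6 = 2 ✓, 14 mod 7 = 0 ✓

x ≡ 14 (mod 42)


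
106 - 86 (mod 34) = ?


106 - 86 = 20
20 mod 34 = 20


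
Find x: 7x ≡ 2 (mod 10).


GCD(7, 10) = 1, unique solution
a^(-1) mod 10 = 3
x = 3 * 2 mod 10 = 6

x ≡ 6 (mod 10)


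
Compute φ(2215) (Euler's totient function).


2215 = 5 × 443
Prime factors: 5, 443
φ(2215) = 2215 × (1-1/5) × (1-1/443)
= 2215 × 4/5 × 442/443 = 1768

φ(2215) = 1768


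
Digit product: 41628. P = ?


4 × 1 × 6 × 2 × 8 = 384


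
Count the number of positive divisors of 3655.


3655 = 5^1 × 17^1 × 43^1
d(3655) = (1+1) × (1+1) × (1+1) = 8

8 divisors


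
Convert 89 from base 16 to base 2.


89 (base 16) = 137 (decimal)
137 (decimal) = 10001001 (base 2)


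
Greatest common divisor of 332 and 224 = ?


332 = 1 * 224 + 108
224 = 2 * 108 + 8
108 = 13 * 8 + 4
8 = 2 * 4 + 0
GCD = 4


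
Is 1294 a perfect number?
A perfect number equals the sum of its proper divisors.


Proper divisors of 1294: 1, 2, 647
Sum = 1 + 2 + 647 = 650

No, 1294 is not perfect (650 ≠ 1294)


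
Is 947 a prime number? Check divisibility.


Check divisors up to sqrt(947) = 30.7734
No divisors found.
947 is prime.

Yes, 947 is prime


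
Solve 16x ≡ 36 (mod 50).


GCD(16, 50) = 2 divides 36
Divide: 8x ≡ 18 (mod 25)
x ≡ 21 (mod 25)


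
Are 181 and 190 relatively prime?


Euclidean algorithm:
190 = 1 * 181 + 9
181 = 20 * 9 + 1
9 = 9 * 1 + 0
GCD(181, 190) = 1

Yes, coprime (GCD = 1)


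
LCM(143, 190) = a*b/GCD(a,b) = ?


GCD(143, 190) = 1
LCM = 143*190/1 = 27170/1 = 27170

LCM = 27170


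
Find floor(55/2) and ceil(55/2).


55/2 = 27.5000
floor = 27
ceil = 28

floor = 27, ceil = 28
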